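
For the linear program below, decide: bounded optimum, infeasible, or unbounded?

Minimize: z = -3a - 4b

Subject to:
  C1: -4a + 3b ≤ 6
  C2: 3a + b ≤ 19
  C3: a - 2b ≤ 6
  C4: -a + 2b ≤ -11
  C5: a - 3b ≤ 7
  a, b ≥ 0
C3 requires a - 2b ≤ 6, while C4 (-a + 2b ≤ -11) is equivalent to a - 2b ≥ 11. Together they would need 11 ≤ a - 2b ≤ 6, which is impossible since 11 > 6. No point satisfies all constraints.

The feasible region is empty; the LP is infeasible.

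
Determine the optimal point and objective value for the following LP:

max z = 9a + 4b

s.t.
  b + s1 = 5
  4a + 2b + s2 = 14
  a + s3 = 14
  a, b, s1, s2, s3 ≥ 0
Each vertex is the intersection of two constraint boundaries that also satisfies all remaining constraints:
  a = 0 and b = 0 → (0, 0)
  4a + 2b = 14 and b = 0 → (3.5, 0)
  b = 5 and 4a + 2b = 14 → (1, 5)
  b = 5 and a = 0 → (0, 5)

Evaluating z = 9a + 4b at each vertex:
  (0, 0): z = 0
  (3.5, 0): z = 31.5
  (1, 5): z = 29
  (0, 5): z = 20

The maximum is at (3.5, 0) with z = 31.5.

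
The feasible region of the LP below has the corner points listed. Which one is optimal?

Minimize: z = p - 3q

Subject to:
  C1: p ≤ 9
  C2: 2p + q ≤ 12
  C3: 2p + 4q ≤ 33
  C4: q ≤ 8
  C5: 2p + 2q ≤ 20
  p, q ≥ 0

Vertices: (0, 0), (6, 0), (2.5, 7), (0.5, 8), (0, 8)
Evaluating z = p - 3q at each vertex:
  (0, 0): z = 0
  (6, 0): z = 6
  (2.5, 7): z = -18.5
  (0.5, 8): z = -23.5
  (0, 8): z = -24

The smallest value is z = -24, attained at (0, 8).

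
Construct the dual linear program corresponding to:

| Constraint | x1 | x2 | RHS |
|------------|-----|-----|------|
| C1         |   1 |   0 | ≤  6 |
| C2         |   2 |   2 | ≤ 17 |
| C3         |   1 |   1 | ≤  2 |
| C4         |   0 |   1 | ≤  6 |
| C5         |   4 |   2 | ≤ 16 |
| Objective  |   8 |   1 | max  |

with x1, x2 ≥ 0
Minimize: z = 6y1 + 17y2 + 2y3 + 6y4 + 16y5

Subject to:
  C1: -y1 - 2y2 - y3 - 4y5 ≤ -8
  C2: -2y2 - y3 - y4 - 2y5 ≤ -1
  y1, y2, y3, y4, y5 ≥ 0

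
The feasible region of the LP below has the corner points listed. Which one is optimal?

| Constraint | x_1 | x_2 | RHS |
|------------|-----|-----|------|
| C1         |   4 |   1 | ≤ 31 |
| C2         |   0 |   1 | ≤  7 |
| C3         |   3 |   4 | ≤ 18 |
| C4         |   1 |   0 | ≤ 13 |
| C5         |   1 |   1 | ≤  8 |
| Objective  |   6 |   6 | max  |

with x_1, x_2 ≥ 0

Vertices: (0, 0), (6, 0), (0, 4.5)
Evaluating z = 6x_1 + 6x_2 at each vertex:
  (0, 0): z = 0
  (6, 0): z = 36
  (0, 4.5): z = 27

The largest value is z = 36, attained at (6, 0).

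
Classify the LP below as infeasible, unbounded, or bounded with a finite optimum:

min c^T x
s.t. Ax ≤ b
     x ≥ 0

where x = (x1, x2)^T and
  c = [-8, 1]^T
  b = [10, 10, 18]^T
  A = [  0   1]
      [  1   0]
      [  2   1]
The point (9, 0) satisfies every constraint, so the LP is feasible; the constraints give x1 ≤ 10 and x2 ≤ 10, which with x1, x2 ≥ 0 keep the feasible region inside a bounded box. A feasible, bounded LP attains a finite optimum at a vertex.

Bounded optimum: z* = -72 at (9, 0).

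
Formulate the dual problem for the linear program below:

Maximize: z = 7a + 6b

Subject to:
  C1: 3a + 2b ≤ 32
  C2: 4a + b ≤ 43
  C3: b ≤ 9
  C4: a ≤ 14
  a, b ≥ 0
Minimize: z = 32y1 + 43y2 + 9y3 + 14y4

Subject to:
  C1: -3y1 - 4y2 - y4 ≤ -7
  C2: -2y1 - y2 - y3 ≤ -6
  y1, y2, y3, y4 ≥ 0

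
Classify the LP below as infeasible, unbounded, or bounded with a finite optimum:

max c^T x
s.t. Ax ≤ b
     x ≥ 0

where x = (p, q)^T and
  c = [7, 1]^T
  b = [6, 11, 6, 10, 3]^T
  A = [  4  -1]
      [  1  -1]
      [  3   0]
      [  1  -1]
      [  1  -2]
Feasible point: (0, 0) satisfies every constraint, so the LP is feasible.
Direction d = (0, 1): for each constraint row a, a·d ≤ 0 —
  (4)(0) + (-1)(1) = -1 ≤ 0
  (1)(0) + (-1)(1) = -1 ≤ 0
  (3)(0) + (0)(1) = 0 ≤ 0
  (1)(0) + (-1)(1) = -1 ≤ 0
  (1)(0) + (-2)(1) = -2 ≤ 0
and d ≥ 0, so (0, 0) + t·d stays feasible for every t ≥ 0. Along this ray z = 7p + q changes by 1 per unit t, so z → +∞.

The LP is unbounded; z can be made arbitrarily large.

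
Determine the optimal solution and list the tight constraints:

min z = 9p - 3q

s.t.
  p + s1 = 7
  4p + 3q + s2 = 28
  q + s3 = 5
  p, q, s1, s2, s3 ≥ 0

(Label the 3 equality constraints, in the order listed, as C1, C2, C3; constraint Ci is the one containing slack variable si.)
Optimal: p = 0, q = 5
Slack at optimum:
  C1: slack = 7
  C2: slack = 13
  C3: slack = 0 (binding)
  p ≥ 0: p = 0 (binding)
  q ≥ 0: q = 5
Binding constraints: C3, p ≥ 0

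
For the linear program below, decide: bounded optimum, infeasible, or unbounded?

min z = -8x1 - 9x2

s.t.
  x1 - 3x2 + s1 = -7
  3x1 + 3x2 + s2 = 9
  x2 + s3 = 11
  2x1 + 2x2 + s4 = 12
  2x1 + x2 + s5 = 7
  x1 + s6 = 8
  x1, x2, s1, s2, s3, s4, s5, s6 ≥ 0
The point (0, 3) satisfies every constraint, so the LP is feasible; the constraints give x1 ≤ 8 and x2 ≤ 11, which with x1, x2 ≥ 0 keep the feasible region inside a bounded box. A feasible, bounded LP attains a finite optimum at a vertex.

Evaluating z = -8x1 - 9x2 at each vertex:
  (0, 2.333): z = -21
  (0.5, 2.5): z = -26.5
  (0, 3): z = -27

The LP has an optimal solution: (0, 3) with z = -27.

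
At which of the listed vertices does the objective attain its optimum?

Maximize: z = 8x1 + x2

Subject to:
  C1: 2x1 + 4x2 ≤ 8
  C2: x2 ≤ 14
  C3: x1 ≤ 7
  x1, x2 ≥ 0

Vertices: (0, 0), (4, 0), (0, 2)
(4, 0) with z = 32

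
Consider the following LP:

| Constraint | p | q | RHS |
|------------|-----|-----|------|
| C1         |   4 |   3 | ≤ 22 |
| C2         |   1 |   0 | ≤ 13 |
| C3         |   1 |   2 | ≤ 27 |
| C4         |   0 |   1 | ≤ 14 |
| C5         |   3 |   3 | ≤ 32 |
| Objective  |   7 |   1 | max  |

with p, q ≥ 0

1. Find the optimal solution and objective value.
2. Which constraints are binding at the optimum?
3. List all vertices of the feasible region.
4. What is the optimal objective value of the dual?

1. p = 5.5, q = 0, z = 38.5
2. C1, q ≥ 0
3. (0, 0), (5.5, 0), (0, 7.333)
4. 38.5 (by strong duality, equal to the primal optimum)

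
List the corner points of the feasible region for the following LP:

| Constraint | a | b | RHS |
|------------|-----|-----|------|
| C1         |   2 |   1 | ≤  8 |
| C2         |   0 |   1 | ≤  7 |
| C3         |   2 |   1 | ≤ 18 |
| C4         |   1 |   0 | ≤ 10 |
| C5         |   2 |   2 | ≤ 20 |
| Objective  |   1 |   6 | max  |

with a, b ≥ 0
Each vertex is the intersection of two constraint boundaries that also satisfies all remaining constraints:
  a = 0 and b = 0 → (0, 0)
  2a + b = 8 and b = 0 → (4, 0)
  2a + b = 8 and b = 7 → (0.5, 7)
  b = 7 and a = 0 → (0, 7)

Vertices: (0, 0), (4, 0), (0.5, 7), (0, 7)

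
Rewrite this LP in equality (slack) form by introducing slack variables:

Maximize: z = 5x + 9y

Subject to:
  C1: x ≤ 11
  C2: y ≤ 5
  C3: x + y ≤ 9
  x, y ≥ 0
max z = 5x + 9y

s.t.
  x + s1 = 11
  y + s2 = 5
  x + y + s3 = 9
  x, y, s1, s2, s3 ≥ 0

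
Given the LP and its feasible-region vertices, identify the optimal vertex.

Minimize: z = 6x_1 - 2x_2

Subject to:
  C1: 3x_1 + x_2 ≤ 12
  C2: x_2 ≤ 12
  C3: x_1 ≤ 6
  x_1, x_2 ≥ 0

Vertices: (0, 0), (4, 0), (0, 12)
(0, 12) with z = -24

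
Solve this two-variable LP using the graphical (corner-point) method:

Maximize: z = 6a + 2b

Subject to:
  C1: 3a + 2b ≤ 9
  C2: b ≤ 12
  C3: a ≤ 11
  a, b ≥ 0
a = 3, b = 0, z = 18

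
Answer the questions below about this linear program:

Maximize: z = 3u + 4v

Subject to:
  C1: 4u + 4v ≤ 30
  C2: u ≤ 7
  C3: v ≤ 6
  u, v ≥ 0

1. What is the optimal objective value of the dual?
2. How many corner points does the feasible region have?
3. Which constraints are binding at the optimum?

1. 28.5 (by strong duality, equal to the primal optimum)
2. 5
3. C1, C3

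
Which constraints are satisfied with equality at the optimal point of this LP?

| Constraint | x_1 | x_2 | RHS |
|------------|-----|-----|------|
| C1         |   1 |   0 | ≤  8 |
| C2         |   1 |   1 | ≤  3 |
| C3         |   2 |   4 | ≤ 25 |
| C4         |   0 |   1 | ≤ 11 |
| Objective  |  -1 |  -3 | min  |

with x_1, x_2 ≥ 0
Optimal: x_1 = 0, x_2 = 3
Slack at optimum:
  C1: slack = 8
  C2: slack = 0 (binding)
  C3: slack = 13
  C4: slack = 8
  x_1 ≥ 0: x_1 = 0 (binding)
  x_2 ≥ 0: x_2 = 3
Binding constraints: C2, x_1 ≥ 0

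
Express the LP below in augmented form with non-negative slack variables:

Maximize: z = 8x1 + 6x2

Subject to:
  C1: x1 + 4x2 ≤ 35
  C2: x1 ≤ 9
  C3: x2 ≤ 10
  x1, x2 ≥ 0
max z = 8x1 + 6x2

s.t.
  x1 + 4x2 + s1 = 35
  x1 + s2 = 9
  x2 + s3 = 10
  x1, x2, s1, s2, s3 ≥ 0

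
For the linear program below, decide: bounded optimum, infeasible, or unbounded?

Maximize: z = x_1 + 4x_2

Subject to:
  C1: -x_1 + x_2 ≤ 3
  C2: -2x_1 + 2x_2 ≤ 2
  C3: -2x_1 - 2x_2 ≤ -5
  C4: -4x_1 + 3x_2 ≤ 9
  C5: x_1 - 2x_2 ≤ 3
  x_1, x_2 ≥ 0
Feasible point: (1, 2) satisfies every constraint, so the LP is feasible.
Direction d = (1, 1): for each constraint row a, a·d ≤ 0 —
  (-1)(1) + (1)(1) = 0 ≤ 0
  (-2)(1) + (2)(1) = 0 ≤ 0
  (-2)(1) + (-2)(1) = -4 ≤ 0
  (-4)(1) + (3)(1) = -1 ≤ 0
  (1)(1) + (-2)(1) = -1 ≤ 0
and d ≥ 0, so (1, 2) + t·d stays feasible for every t ≥ 0. Along this ray z = x_1 + 4x_2 changes by 5 per unit t, so z → +∞.

The LP is unbounded; z can be made arbitrarily large.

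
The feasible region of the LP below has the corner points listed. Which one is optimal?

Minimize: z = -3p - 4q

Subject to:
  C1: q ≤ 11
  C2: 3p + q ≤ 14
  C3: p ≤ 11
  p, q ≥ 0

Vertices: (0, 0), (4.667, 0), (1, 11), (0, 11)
(1, 11) with z = -47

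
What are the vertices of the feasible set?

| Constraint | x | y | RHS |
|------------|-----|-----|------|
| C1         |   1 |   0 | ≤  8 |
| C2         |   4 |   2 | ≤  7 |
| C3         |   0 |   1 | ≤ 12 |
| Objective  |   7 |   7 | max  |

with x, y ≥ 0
Each vertex is the intersection of two constraint boundaries that also satisfies all remaining constraints:
  x = 0 and y = 0 → (0, 0)
  4x + 2y = 7 and y = 0 → (1.75, 0)
  4x + 2y = 7 and x = 0 → (0, 3.5)

Vertices: (0, 0), (1.75, 0), (0, 3.5)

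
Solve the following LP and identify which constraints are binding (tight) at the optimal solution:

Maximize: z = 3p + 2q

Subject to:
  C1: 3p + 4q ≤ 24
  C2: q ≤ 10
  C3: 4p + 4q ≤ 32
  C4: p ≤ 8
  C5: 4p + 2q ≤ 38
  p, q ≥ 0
Optimal: p = 8, q = 0
Slack at optimum:
  C1: slack = 0 (binding)
  C2: slack = 10
  C3: slack = 0 (binding)
  C4: slack = 0 (binding)
  C5: slack = 6
  p ≥ 0: p = 8
  q ≥ 0: q = 0 (binding)
Binding constraints: C1, C3, C4, q ≥ 0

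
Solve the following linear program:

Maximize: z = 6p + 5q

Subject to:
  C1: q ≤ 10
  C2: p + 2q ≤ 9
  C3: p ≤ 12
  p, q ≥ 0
Each vertex is the intersection of two constraint boundaries that also satisfies all remaining constraints:
  p = 0 and q = 0 → (0, 0)
  p + 2q = 9 and q = 0 → (9, 0)
  p + 2q = 9 and p = 0 → (0, 4.5)

Evaluating z = 6p + 5q at each vertex:
  (0, 0): z = 0
  (9, 0): z = 54
  (0, 4.5): z = 22.5

The maximum is at (9, 0) with z = 54.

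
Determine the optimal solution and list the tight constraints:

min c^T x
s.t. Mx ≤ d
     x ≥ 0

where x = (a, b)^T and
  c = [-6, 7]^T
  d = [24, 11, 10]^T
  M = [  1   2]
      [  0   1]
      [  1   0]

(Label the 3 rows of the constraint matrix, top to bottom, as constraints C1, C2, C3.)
Optimal: a = 10, b = 0
Slack at optimum:
  C1: slack = 14
  C2: slack = 11
  C3: slack = 0 (binding)
  a ≥ 0: a = 10
  b ≥ 0: b = 0 (binding)
Binding constraints: C3, b ≥ 0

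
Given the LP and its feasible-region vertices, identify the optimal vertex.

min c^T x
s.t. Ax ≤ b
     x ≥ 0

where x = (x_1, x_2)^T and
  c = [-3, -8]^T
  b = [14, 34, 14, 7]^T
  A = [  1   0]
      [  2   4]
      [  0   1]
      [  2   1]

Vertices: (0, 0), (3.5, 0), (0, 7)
(0, 7) with z = -56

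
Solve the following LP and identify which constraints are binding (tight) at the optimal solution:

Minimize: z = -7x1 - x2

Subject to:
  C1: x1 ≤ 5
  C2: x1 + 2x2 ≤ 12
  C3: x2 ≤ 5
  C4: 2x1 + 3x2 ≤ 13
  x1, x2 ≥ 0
Optimal: x1 = 5, x2 = 1
Slack at optimum:
  C1: slack = 0 (binding)
  C2: slack = 5
  C3: slack = 4
  C4: slack = 0 (binding)
  x1 ≥ 0: x1 = 5
  x2 ≥ 0: x2 = 1
Binding constraints: C1, C4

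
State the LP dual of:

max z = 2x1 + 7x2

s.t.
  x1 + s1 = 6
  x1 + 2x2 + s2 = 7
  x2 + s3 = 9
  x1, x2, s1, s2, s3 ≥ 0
Minimize: z = 6y1 + 7y2 + 9y3

Subject to:
  C1: -y1 - y2 ≤ -2
  C2: -2y2 - y3 ≤ -7
  y1, y2, y3 ≥ 0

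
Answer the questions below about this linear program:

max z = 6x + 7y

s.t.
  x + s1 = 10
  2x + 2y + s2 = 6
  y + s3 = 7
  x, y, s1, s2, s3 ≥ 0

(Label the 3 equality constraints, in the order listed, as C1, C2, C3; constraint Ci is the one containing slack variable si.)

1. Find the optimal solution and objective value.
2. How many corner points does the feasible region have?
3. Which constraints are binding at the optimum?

1. x = 0, y = 3, z = 21
2. 3
3. C2, x ≥ 0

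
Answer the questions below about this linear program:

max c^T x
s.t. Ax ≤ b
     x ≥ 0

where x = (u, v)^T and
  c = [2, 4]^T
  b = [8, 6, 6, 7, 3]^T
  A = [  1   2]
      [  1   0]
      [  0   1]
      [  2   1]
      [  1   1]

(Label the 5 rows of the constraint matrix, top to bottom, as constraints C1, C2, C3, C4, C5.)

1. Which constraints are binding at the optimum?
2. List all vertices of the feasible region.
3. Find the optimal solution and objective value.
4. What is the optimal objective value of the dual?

1. C5, u ≥ 0
2. (0, 0), (3, 0), (0, 3)
3. u = 0, v = 3, z = 12
4. 12 (by strong duality, equal to the primal optimum)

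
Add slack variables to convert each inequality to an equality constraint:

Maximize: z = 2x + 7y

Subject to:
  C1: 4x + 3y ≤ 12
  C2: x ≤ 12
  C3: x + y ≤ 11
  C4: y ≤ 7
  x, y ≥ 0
max z = 2x + 7y

s.t.
  4x + 3y + s1 = 12
  x + s2 = 12
  x + y + s3 = 11
  y + s4 = 7
  x, y, s1, s2, s3, s4 ≥ 0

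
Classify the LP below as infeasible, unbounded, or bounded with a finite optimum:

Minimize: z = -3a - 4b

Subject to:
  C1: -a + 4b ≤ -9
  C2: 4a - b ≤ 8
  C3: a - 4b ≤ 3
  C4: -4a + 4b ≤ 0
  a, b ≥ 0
C3 requires a - 4b ≤ 3, while C1 (-a + 4b ≤ -9) is equivalent to a - 4b ≥ 9. Together they would need 9 ≤ a - 4b ≤ 3, which is impossible since 9 > 3. No point satisfies all constraints.

Infeasible: no point satisfies all constraints simultaneously.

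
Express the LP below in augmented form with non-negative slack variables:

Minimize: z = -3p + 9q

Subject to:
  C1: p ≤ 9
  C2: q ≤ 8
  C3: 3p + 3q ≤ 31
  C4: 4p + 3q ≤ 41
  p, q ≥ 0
min z = -3p + 9q

s.t.
  p + s1 = 9
  q + s2 = 8
  3p + 3q + s3 = 31
  4p + 3q + s4 = 41
  p, q, s1, s2, s3, s4 ≥ 0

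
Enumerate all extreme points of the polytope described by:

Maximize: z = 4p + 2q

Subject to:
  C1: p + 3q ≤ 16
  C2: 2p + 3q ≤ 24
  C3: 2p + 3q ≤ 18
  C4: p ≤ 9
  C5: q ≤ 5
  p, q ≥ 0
Each vertex is the intersection of two constraint boundaries that also satisfies all remaining constraints:
  p = 0 and q = 0 → (0, 0)
  2p + 3q = 18 and p = 9 → (9, 0)
  p + 3q = 16 and 2p + 3q = 18 → (2, 4.667)
  p + 3q = 16 and q = 5 → (1, 5)
  q = 5 and p = 0 → (0, 5)

Vertices: (0, 0), (9, 0), (2, 4.667), (1, 5), (0, 5)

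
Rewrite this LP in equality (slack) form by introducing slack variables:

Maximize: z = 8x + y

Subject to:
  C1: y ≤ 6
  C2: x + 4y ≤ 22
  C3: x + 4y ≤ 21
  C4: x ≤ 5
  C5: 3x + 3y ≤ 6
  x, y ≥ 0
max z = 8x + y

s.t.
  y + s1 = 6
  x + 4y + s2 = 22
  x + 4y + s3 = 21
  x + s4 = 5
  3x + 3y + s5 = 6
  x, y, s1, s2, s3, s4, s5 ≥ 0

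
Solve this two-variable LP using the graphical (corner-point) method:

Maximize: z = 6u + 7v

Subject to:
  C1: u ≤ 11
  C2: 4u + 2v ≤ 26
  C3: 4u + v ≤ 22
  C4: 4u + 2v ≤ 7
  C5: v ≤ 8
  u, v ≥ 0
u = 0, v = 3.5, z = 24.5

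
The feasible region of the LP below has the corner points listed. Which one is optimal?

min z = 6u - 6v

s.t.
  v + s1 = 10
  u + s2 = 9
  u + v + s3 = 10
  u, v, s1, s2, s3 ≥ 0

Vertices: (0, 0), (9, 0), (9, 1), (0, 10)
(0, 10) with z = -60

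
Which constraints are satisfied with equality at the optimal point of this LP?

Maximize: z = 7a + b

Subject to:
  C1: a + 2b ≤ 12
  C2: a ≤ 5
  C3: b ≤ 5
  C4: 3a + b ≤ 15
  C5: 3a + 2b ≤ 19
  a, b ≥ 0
Optimal: a = 5, b = 0
Slack at optimum:
  C1: slack = 7
  C2: slack = 0 (binding)
  C3: slack = 5
  C4: slack = 0 (binding)
  C5: slack = 4
  a ≥ 0: a = 5
  b ≥ 0: b = 0 (binding)
Binding constraints: C2, C4, b ≥ 0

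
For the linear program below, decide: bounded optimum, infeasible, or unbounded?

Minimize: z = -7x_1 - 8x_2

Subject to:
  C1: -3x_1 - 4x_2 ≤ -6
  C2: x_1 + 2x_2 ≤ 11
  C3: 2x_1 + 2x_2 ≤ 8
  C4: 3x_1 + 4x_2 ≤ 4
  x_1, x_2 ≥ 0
C4 requires 3x_1 + 4x_2 ≤ 4, while C1 (-3x_1 - 4x_2 ≤ -6) is equivalent to 3x_1 + 4x_2 ≥ 6. Together they would need 6 ≤ 3x_1 + 4x_2 ≤ 4, which is impossible since 6 > 4. No point satisfies all constraints.

The feasible region is empty; the LP is infeasible.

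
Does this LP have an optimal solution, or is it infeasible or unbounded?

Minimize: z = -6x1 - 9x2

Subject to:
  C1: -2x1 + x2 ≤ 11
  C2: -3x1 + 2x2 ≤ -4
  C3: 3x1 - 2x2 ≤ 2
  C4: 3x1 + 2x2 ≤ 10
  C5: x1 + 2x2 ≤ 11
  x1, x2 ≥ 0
C3 requires 3x1 - 2x2 ≤ 2, while C2 (-3x1 + 2x2 ≤ -4) is equivalent to 3x1 - 2x2 ≥ 4. Together they would need 4 ≤ 3x1 - 2x2 ≤ 2, which is impossible since 4 > 2. No point satisfies all constraints.

The feasible region is empty; the LP is infeasible.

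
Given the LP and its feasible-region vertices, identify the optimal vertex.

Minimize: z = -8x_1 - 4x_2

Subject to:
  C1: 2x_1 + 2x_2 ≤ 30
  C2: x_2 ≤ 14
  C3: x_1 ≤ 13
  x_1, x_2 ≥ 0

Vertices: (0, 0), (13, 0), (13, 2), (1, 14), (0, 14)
Evaluating z = -8x_1 - 4x_2 at each vertex:
  (0, 0): z = 0
  (13, 0): z = -104
  (13, 2): z = -112
  (1, 14): z = -64
  (0, 14): z = -56

The smallest value is z = -112, attained at (13, 2).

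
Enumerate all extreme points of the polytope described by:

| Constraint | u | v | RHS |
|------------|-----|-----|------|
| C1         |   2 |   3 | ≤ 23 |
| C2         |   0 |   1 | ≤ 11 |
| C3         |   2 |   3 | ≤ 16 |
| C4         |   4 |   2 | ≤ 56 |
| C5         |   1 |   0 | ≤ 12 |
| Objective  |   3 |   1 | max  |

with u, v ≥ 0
Each vertex is the intersection of two constraint boundaries that also satisfies all remaining constraints:
  u = 0 and v = 0 → (0, 0)
  2u + 3v = 16 and v = 0 → (8, 0)
  2u + 3v = 16 and u = 0 → (0, 5.333)

Vertices: (0, 0), (8, 0), (0, 5.333)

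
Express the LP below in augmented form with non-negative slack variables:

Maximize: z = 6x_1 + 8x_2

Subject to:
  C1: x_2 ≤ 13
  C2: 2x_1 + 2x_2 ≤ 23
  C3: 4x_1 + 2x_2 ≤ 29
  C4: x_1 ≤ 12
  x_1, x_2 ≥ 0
max z = 6x_1 + 8x_2

s.t.
  x_2 + s1 = 13
  2x_1 + 2x_2 + s2 = 23
  4x_1 + 2x_2 + s3 = 29
  x_1 + s4 = 12
  x_1, x_2, s1, s2, s3, s4 ≥ 0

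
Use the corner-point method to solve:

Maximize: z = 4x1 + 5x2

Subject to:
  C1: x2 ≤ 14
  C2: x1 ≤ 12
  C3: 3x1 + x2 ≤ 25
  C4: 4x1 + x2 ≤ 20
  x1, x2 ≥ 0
x1 = 1.5, x2 = 14, z = 76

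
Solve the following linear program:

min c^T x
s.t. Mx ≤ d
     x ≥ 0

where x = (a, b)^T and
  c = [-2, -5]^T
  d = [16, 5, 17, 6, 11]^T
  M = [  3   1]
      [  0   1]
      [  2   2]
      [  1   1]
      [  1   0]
Each vertex is the intersection of two constraint boundaries that also satisfies all remaining constraints:
  a = 0 and b = 0 → (0, 0)
  3a + b = 16 and b = 0 → (5.333, 0)
  3a + b = 16 and a + b = 6 → (5, 1)
  b = 5 and a + b = 6 → (1, 5)
  b = 5 and a = 0 → (0, 5)

Evaluating z = -2a - 5b at each vertex:
  (0, 0): z = 0
  (5.333, 0): z = -10.67
  (5, 1): z = -15
  (1, 5): z = -27
  (0, 5): z = -25

The minimum is at (1, 5) with z = -27.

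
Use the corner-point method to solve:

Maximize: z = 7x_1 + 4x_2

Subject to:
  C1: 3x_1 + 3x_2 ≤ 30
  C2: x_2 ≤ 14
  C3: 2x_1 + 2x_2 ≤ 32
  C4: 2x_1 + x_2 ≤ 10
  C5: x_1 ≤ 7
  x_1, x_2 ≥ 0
x_1 = 0, x_2 = 10, z = 40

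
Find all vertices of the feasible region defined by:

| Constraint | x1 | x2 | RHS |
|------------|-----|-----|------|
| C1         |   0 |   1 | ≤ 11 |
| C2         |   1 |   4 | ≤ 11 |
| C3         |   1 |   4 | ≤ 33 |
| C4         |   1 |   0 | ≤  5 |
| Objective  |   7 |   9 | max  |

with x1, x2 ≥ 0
Each vertex is the intersection of two constraint boundaries that also satisfies all remaining constraints:
  x1 = 0 and x2 = 0 → (0, 0)
  x1 = 5 and x2 = 0 → (5, 0)
  x1 + 4x2 = 11 and x1 = 5 → (5, 1.5)
  x1 + 4x2 = 11 and x1 = 0 → (0, 2.75)

Vertices: (0, 0), (5, 0), (5, 1.5), (0, 2.75)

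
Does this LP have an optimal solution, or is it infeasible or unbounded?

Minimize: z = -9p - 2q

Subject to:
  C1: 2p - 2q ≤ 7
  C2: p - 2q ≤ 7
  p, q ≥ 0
Feasible point: (0, 0) satisfies every constraint, so the LP is feasible.
Direction d = (0, 1): for each constraint row a, a·d ≤ 0 —
  (2)(0) + (-2)(1) = -2 ≤ 0
  (1)(0) + (-2)(1) = -2 ≤ 0
and d ≥ 0, so (0, 0) + t·d stays feasible for every t ≥ 0. Along this ray z = -9p - 2q changes by -2 per unit t, so z → −∞.

The LP is unbounded; z can be made arbitrarily small.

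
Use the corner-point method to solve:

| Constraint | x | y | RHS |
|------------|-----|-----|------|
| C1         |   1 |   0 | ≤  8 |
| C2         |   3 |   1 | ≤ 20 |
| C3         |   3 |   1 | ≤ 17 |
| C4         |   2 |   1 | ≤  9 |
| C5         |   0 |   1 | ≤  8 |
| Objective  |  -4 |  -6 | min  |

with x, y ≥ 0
x = 0.5, y = 8, z = -50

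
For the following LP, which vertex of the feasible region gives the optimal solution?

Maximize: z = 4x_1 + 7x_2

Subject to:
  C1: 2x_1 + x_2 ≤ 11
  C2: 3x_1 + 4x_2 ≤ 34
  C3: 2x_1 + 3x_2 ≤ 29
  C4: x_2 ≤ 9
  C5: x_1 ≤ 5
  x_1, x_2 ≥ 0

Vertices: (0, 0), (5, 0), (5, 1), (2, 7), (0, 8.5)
(0, 8.5) with z = 59.5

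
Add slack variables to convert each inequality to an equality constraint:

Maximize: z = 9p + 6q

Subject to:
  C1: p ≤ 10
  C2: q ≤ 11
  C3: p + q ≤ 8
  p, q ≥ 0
max z = 9p + 6q

s.t.
  p + s1 = 10
  q + s2 = 11
  p + q + s3 = 8
  p, q, s1, s2, s3 ≥ 0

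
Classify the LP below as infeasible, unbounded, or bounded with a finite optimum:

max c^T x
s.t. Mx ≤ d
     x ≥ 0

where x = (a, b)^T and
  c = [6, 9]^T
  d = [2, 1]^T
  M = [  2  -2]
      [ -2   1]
Feasible point: (0, 0) satisfies every constraint, so the LP is feasible.
Direction d = (1, 1): for each constraint row a, a·d ≤ 0 —
  (2)(1) + (-2)(1) = 0 ≤ 0
  (-2)(1) + (1)(1) = -1 ≤ 0
and d ≥ 0, so (0, 0) + t·d stays feasible for every t ≥ 0. Along this ray z = 6a + 9b changes by 15 per unit t, so z → +∞.

The LP is unbounded; z can be made arbitrarily large.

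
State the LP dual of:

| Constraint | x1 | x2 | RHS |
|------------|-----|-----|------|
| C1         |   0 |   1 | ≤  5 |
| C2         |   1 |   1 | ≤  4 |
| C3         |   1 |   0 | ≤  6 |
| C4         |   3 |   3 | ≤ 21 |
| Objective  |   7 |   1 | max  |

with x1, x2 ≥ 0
Minimize: z = 5y1 + 4y2 + 6y3 + 21y4

Subject to:
  C1: -y2 - y3 - 3y4 ≤ -7
  C2: -y1 - y2 - 3y4 ≤ -1
  y1, y2, y3, y4 ≥ 0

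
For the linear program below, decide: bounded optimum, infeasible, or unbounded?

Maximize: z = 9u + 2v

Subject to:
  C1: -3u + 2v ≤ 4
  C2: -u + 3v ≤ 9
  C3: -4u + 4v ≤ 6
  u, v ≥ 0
Feasible point: (0, 0) satisfies every constraint, so the LP is feasible.
Direction d = (1, 0): for each constraint row a, a·d ≤ 0 —
  (-3)(1) + (2)(0) = -3 ≤ 0
  (-1)(1) + (3)(0) = -1 ≤ 0
  (-4)(1) + (4)(0) = -4 ≤ 0
and d ≥ 0, so (0, 0) + t·d stays feasible for every t ≥ 0. Along this ray z = 9u + 2v changes by 9 per unit t, so z → +∞.

Unbounded — the objective can increase without bound over the feasible region.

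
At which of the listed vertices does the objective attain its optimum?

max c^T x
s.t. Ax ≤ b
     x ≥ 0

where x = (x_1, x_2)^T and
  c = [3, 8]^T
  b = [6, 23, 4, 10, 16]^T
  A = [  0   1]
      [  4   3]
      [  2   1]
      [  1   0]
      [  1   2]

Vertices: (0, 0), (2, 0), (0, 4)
(0, 4) with z = 32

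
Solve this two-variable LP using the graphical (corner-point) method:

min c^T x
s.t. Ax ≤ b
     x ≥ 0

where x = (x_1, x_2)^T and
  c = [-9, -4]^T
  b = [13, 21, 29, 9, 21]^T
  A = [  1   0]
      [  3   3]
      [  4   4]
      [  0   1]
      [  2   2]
Each vertex is the intersection of two constraint boundaries that also satisfies all remaining constraints:
  x_1 = 0 and x_2 = 0 → (0, 0)
  3x_1 + 3x_2 = 21 and x_2 = 0 → (7, 0)
  3x_1 + 3x_2 = 21 and x_1 = 0 → (0, 7)

Evaluating z = -9x_1 - 4x_2 at each vertex:
  (0, 0): z = 0
  (7, 0): z = -63
  (0, 7): z = -28

The minimum is at (7, 0) with z = -63.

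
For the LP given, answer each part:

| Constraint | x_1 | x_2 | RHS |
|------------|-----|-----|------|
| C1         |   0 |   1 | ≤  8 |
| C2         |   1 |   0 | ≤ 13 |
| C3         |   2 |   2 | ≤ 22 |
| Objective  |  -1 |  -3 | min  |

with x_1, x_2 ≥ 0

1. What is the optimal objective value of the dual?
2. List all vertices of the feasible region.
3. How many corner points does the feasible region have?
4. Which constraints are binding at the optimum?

1. -27 (by strong duality, equal to the primal optimum)
2. (0, 0), (11, 0), (3, 8), (0, 8)
3. 4
4. C1, C3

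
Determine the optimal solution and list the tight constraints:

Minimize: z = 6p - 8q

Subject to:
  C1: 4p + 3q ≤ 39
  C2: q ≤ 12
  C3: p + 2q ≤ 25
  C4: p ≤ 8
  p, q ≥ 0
Optimal: p = 0, q = 12
Slack at optimum:
  C1: slack = 3
  C2: slack = 0 (binding)
  C3: slack = 1
  C4: slack = 8
  p ≥ 0: p = 0 (binding)
  q ≥ 0: q = 12
Binding constraints: C2, p ≥ 0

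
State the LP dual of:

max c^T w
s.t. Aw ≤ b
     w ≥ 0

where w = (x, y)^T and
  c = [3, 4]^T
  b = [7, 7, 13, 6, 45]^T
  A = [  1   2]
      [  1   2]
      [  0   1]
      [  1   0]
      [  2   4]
Minimize: z = 7y1 + 7y2 + 13y3 + 6y4 + 45y5

Subject to:
  C1: -y1 - y2 - y4 - 2y5 ≤ -3
  C2: -2y1 - 2y2 - y3 - 4y5 ≤ -4
  y1, y2, y3, y4, y5 ≥ 0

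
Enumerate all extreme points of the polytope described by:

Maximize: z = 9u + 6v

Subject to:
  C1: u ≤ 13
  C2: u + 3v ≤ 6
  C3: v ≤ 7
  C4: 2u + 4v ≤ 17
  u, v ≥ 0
Each vertex is the intersection of two constraint boundaries that also satisfies all remaining constraints:
  u = 0 and v = 0 → (0, 0)
  u + 3v = 6 and v = 0 → (6, 0)
  u + 3v = 6 and u = 0 → (0, 2)

Vertices: (0, 0), (6, 0), (0, 2)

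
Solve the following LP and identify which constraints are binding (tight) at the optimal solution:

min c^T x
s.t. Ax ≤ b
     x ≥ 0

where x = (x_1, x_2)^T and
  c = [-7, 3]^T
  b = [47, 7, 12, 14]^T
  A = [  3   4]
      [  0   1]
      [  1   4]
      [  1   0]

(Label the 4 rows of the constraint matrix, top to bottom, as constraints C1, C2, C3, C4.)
Optimal: x_1 = 12, x_2 = 0
Binding: C3, x_2 ≥ 0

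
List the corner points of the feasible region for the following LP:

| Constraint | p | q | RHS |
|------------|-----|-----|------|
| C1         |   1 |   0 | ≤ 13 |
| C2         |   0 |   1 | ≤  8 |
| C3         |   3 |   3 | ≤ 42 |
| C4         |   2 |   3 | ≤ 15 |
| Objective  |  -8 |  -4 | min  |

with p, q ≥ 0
Each vertex is the intersection of two constraint boundaries that also satisfies all remaining constraints:
  p = 0 and q = 0 → (0, 0)
  2p + 3q = 15 and q = 0 → (7.5, 0)
  2p + 3q = 15 and p = 0 → (0, 5)

Vertices: (0, 0), (7.5, 0), (0, 5)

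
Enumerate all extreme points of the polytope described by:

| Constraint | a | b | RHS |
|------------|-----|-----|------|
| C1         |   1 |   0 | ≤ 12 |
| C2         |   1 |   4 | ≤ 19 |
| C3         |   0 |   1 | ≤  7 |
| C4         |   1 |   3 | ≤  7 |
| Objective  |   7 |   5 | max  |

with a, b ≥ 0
Each vertex is the intersection of two constraint boundaries that also satisfies all remaining constraints:
  a = 0 and b = 0 → (0, 0)
  a + 3b = 7 and b = 0 → (7, 0)
  a + 3b = 7 and a = 0 → (0, 2.333)

Vertices: (0, 0), (7, 0), (0, 2.333)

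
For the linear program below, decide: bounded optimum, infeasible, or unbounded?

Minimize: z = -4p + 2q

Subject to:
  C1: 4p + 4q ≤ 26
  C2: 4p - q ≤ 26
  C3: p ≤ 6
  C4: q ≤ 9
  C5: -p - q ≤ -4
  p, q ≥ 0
The point (6, 0) satisfies every constraint, so the LP is feasible; the constraints give p ≤ 6 and q ≤ 9, which with p, q ≥ 0 keep the feasible region inside a bounded box. A feasible, bounded LP attains a finite optimum at a vertex.

Evaluating z = -4p + 2q at each vertex:
  (4, 0): z = -16
  (6, 0): z = -24
  (6, 0.5): z = -23
  (0, 6.5): z = 13
  (0, 4): z = 8

The LP has an optimal solution: (6, 0) with z = -24.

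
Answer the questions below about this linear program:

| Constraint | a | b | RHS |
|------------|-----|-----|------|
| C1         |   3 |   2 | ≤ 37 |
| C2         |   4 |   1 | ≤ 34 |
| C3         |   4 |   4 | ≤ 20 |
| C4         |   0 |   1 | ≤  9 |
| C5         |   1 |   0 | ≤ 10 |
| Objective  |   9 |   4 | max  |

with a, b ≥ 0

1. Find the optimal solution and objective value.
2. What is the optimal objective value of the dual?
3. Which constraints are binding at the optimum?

1. a = 5, b = 0, z = 45
2. 45 (by strong duality, equal to the primal optimum)
3. C3, b ≥ 0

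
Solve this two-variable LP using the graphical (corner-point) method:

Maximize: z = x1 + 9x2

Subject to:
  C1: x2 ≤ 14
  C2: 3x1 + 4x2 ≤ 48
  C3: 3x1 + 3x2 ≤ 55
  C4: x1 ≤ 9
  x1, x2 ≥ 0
Each vertex is the intersection of two constraint boundaries that also satisfies all remaining constraints:
  x1 = 0 and x2 = 0 → (0, 0)
  x1 = 9 and x2 = 0 → (9, 0)
  3x1 + 4x2 = 48 and x1 = 9 → (9, 5.25)
  3x1 + 4x2 = 48 and x1 = 0 → (0, 12)

Evaluating z = x1 + 9x2 at each vertex:
  (0, 0): z = 0
  (9, 0): z = 9
  (9, 5.25): z = 56.25
  (0, 12): z = 108

The maximum is at (0, 12) with z = 108.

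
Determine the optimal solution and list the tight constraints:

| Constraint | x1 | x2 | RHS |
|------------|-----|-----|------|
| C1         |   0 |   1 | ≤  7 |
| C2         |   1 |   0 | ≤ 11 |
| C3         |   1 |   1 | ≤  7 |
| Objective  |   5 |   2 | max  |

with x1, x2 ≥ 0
Optimal: x1 = 7, x2 = 0
Slack at optimum:
  C1: slack = 7
  C2: slack = 4
  C3: slack = 0 (binding)
  x1 ≥ 0: x1 = 7
  x2 ≥ 0: x2 = 0 (binding)
Binding constraints: C3, x2 ≥ 0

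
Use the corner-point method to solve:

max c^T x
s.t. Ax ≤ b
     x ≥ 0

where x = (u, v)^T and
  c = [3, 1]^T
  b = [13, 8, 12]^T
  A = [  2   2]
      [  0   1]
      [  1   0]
u = 6.5, v = 0, z = 19.5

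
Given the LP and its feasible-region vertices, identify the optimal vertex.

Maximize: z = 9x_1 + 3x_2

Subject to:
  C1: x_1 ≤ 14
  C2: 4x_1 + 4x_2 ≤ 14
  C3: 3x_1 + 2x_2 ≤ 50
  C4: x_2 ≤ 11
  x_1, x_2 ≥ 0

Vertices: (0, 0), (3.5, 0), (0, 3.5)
Evaluating z = 9x_1 + 3x_2 at each vertex:
  (0, 0): z = 0
  (3.5, 0): z = 31.5
  (0, 3.5): z = 10.5

The largest value is z = 31.5, attained at (3.5, 0).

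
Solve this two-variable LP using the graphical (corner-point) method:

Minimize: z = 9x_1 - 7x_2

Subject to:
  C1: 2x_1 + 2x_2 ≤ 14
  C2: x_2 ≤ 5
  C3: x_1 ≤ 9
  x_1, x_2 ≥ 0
x_1 = 0, x_2 = 5, z = -35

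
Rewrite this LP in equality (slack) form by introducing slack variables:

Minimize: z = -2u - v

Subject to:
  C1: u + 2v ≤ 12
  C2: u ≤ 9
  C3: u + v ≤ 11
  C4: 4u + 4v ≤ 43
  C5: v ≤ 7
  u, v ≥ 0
min z = -2u - v

s.t.
  u + 2v + s1 = 12
  u + s2 = 9
  u + v + s3 = 11
  4u + 4v + s4 = 43
  v + s5 = 7
  u, v, s1, s2, s3, s4, s5 ≥ 0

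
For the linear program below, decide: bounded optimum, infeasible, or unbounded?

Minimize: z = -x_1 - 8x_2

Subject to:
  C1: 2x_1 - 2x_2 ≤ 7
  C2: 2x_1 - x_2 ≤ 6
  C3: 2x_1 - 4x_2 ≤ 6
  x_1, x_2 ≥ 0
Feasible point: (0, 0) satisfies every constraint, so the LP is feasible.
Direction d = (0, 1): for each constraint row a, a·d ≤ 0 —
  (2)(0) + (-2)(1) = -2 ≤ 0
  (2)(0) + (-1)(1) = -1 ≤ 0
  (2)(0) + (-4)(1) = -4 ≤ 0
and d ≥ 0, so (0, 0) + t·d stays feasible for every t ≥ 0. Along this ray z = -x_1 - 8x_2 changes by -8 per unit t, so z → −∞.

Unbounded — the objective can decrease without bound over the feasible region.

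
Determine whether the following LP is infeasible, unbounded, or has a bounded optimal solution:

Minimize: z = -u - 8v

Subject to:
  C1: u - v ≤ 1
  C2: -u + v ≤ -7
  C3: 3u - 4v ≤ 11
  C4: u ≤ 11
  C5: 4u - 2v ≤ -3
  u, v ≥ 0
C1 requires u - v ≤ 1, while C2 (-u + v ≤ -7) is equivalent to u - v ≥ 7. Together they would need 7 ≤ u - v ≤ 1, which is impossible since 7 > 1. No point satisfies all constraints.

The feasible region is empty; the LP is infeasible.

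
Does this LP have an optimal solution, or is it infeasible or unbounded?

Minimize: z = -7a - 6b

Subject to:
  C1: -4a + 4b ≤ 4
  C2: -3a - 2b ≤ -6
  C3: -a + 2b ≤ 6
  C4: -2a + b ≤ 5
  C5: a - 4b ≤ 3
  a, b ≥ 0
Feasible point: (2, 0) satisfies every constraint, so the LP is feasible.
Direction d = (2, 1): for each constraint row a, a·d ≤ 0 —
  (-4)(2) + (4)(1) = -4 ≤ 0
  (-3)(2) + (-2)(1) = -8 ≤ 0
  (-1)(2) + (2)(1) = 0 ≤ 0
  (-2)(2) + (1)(1) = -3 ≤ 0
  (1)(2) + (-4)(1) = -2 ≤ 0
and d ≥ 0, so (2, 0) + t·d stays feasible for every t ≥ 0. Along this ray z = -7a - 6b changes by -20 per unit t, so z → −∞.

The LP is unbounded; z can be made arbitrarily small.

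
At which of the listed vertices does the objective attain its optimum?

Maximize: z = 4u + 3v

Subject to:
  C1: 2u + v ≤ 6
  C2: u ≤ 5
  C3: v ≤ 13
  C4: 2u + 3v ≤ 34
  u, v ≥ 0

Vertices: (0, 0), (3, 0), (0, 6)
(0, 6) with z = 18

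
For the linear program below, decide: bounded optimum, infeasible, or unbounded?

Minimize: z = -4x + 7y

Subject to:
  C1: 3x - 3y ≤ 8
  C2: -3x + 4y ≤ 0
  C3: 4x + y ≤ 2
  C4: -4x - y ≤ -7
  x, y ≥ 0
C3 requires 4x + y ≤ 2, while C4 (-4x - y ≤ -7) is equivalent to 4x + y ≥ 7. Together they would need 7 ≤ 4x + y ≤ 2, which is impossible since 7 > 2. No point satisfies all constraints.

Infeasible — the constraint set is empty.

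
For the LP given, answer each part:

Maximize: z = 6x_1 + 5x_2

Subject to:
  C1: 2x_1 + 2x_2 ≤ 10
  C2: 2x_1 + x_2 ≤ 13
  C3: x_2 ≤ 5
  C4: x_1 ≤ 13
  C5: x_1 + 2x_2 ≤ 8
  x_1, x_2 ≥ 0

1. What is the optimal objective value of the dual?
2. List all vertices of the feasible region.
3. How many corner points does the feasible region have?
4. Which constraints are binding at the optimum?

1. 30 (by strong duality, equal to the primal optimum)
2. (0, 0), (5, 0), (2, 3), (0, 4)
3. 4
4. C1, x_2 ≥ 0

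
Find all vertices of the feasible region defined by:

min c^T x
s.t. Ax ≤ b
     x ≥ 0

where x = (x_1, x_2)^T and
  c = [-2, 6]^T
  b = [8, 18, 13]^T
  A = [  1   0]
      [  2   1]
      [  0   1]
Each vertex is the intersection of two constraint boundaries that also satisfies all remaining constraints:
  x_1 = 0 and x_2 = 0 → (0, 0)
  x_1 = 8 and x_2 = 0 → (8, 0)
  x_1 = 8 and 2x_1 + x_2 = 18 → (8, 2)
  2x_1 + x_2 = 18 and x_2 = 13 → (2.5, 13)
  x_2 = 13 and x_1 = 0 → (0, 13)

Vertices: (0, 0), (8, 0), (8, 2), (2.5, 13), (0, 13)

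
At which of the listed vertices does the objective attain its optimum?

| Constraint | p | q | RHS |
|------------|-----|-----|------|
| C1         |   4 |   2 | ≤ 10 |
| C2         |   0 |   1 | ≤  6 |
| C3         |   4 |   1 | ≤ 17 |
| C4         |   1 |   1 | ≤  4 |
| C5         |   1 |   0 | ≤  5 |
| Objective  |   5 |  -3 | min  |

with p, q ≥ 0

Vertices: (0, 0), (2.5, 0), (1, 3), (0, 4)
Evaluating z = 5p - 3q at each vertex:
  (0, 0): z = 0
  (2.5, 0): z = 12.5
  (1, 3): z = -4
  (0, 4): z = -12

The smallest value is z = -12, attained at (0, 4).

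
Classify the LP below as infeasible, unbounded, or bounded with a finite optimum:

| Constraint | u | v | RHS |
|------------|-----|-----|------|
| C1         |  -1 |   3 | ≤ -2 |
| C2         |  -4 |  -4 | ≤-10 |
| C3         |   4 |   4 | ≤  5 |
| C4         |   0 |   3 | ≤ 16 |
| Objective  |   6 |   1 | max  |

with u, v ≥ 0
C3 requires 4u + 4v ≤ 5, while C2 (-4u - 4v ≤ -10) is equivalent to 4u + 4v ≥ 10. Together they would need 10 ≤ 4u + 4v ≤ 5, which is impossible since 10 > 5. No point satisfies all constraints.

The feasible region is empty; the LP is infeasible.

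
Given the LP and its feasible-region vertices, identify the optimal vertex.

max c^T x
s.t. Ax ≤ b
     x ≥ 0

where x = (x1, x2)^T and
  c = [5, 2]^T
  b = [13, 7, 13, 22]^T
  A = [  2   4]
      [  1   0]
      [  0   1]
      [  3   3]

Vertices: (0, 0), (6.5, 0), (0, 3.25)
Evaluating z = 5x1 + 2x2 at each vertex:
  (0, 0): z = 0
  (6.5, 0): z = 32.5
  (0, 3.25): z = 6.5

The largest value is z = 32.5, attained at (6.5, 0).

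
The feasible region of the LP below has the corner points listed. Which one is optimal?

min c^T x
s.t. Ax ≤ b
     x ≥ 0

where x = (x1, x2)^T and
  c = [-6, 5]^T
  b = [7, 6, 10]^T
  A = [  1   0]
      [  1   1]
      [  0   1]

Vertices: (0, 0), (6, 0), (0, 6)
Evaluating z = -6x1 + 5x2 at each vertex:
  (0, 0): z = 0
  (6, 0): z = -36
  (0, 6): z = 30

The smallest value is z = -36, attained at (6, 0).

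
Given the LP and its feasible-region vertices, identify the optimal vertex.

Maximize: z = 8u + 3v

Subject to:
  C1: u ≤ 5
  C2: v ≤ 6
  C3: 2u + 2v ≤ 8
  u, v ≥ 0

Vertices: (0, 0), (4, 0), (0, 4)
Evaluating z = 8u + 3v at each vertex:
  (0, 0): z = 0
  (4, 0): z = 32
  (0, 4): z = 12

The largest value is z = 32, attained at (4, 0).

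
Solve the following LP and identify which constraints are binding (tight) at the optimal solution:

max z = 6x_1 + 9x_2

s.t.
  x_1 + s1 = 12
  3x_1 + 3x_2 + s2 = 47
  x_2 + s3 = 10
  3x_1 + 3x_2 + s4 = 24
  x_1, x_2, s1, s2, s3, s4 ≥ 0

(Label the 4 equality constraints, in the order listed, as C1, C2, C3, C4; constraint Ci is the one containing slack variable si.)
Optimal: x_1 = 0, x_2 = 8
Slack at optimum:
  C1: slack = 12
  C2: slack = 23
  C3: slack = 2
  C4: slack = 0 (binding)
  x_1 ≥ 0: x_1 = 0 (binding)
  x_2 ≥ 0: x_2 = 8
Binding constraints: C4, x_1 ≥ 0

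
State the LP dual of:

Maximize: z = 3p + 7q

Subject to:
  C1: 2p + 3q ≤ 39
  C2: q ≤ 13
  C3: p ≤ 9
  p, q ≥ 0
Minimize: z = 39y1 + 13y2 + 9y3

Subject to:
  C1: -2y1 - y3 ≤ -3
  C2: -3y1 - y2 ≤ -7
  y1, y2, y3 ≥ 0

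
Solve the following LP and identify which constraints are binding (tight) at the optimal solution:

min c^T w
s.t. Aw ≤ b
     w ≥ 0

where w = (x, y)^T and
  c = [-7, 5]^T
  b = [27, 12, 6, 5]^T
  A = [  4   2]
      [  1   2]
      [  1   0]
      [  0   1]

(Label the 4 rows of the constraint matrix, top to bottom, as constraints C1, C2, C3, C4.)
Optimal: x = 6, y = 0
Slack at optimum:
  C1: slack = 3
  C2: slack = 6
  C3: slack = 0 (binding)
  C4: slack = 5
  x ≥ 0: x = 6
  y ≥ 0: y = 0 (binding)
Binding constraints: C3, y ≥ 0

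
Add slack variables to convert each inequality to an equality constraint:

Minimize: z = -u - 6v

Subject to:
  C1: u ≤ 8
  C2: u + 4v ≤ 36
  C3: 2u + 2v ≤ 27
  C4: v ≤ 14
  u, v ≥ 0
min z = -u - 6v

s.t.
  u + s1 = 8
  u + 4v + s2 = 36
  2u + 2v + s3 = 27
  v + s4 = 14
  u, v, s1, s2, s3, s4 ≥ 0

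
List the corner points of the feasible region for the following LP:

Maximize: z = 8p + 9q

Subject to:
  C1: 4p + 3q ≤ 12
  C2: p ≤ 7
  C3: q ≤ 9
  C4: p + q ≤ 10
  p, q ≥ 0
Each vertex is the intersection of two constraint boundaries that also satisfies all remaining constraints:
  p = 0 and q = 0 → (0, 0)
  4p + 3q = 12 and q = 0 → (3, 0)
  4p + 3q = 12 and p = 0 → (0, 4)

Vertices: (0, 0), (3, 0), (0, 4)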